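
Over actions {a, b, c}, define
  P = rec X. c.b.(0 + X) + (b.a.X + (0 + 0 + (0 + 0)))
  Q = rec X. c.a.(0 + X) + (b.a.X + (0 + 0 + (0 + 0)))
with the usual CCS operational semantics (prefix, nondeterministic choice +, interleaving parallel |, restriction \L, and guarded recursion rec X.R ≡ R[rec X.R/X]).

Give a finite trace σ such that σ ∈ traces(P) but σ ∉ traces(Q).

cb

P's transition system — 4 states:
  p0 = rec X. c.b.(0 + X) + (b.a.X + (0 + 0 + (0 + 0))) :: —b→ p1, —c→ p2
  p1 = a.(rec X. c.b.(0 + X) + (b.a.X + (0 + 0 + (0 + 0)))) :: —a→ p0
  p2 = b.(0 + (rec X. c.b.(0 + X) + (b.a.X + (0 + 0 + (0 + 0))))) :: —b→ p3
  p3 = 0 + (rec X. c.b.(0 + X) + (b.a.X + (0 + 0 + (0 + 0)))) :: —b→ p1, —c→ p2
Q's transition system — 4 states:
  q0 = rec X. c.a.(0 + X) + (b.a.X + (0 + 0 + (0 + 0))) :: —b→ q1, —c→ q2
  q1 = a.(rec X. c.a.(0 + X) + (b.a.X + (0 + 0 + (0 + 0)))) :: —a→ q0
  q2 = a.(0 + (rec X. c.a.(0 + X) + (b.a.X + (0 + 0 + (0 + 0))))) :: —a→ q3
  q3 = 0 + (rec X. c.a.(0 + X) + (b.a.X + (0 + 0 + (0 + 0)))) :: —b→ q1, —c→ q2
Trace ⟨cb⟩ through P, begin at {p0}:
  after c @ step 1: {p2}
  after b @ step 2: {p3}
  P completes σ.
Trace ⟨cb⟩ through Q, begin at {q0}:
  after c @ step 1: {q2}
  after b @ step 2: no successor for Q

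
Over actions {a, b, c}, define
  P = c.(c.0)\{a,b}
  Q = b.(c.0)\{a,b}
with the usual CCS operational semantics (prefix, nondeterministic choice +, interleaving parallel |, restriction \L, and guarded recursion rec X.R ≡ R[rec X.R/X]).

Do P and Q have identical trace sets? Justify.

P's transition system — 3 states:
  s0 = c.(c.0)\{a,b} | =c=> s1
  s1 = (c.0)\{a,b} | =c=> s2
  s2 = 0\{a,b} | (no moves)
Q's transition system — 3 states:
  t0 = b.(c.0)\{a,b} | =b=> t1
  t1 = (c.0)\{a,b} | =c=> t2
  t2 = 0\{a,b} | (no moves)
Run σ = ⟨c⟩ on P: start {s0}
  [1] c ⇒ {s1}
  ✓ P
Run σ = ⟨c⟩ on Q: start {t0}
  [1] c ⇒ ∅  — Q cannot continue

traces(P) ≠ traces(Q) — witness ⟨c⟩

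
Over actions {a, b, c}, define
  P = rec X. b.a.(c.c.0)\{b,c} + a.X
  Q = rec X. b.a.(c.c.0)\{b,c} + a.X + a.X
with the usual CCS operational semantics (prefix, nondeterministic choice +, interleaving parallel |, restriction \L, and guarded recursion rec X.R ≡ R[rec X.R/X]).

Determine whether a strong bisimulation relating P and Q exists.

LTS(P): 3 reachable states
  m0 = rec X. b.a.(c.c.0)\{b,c} + a.X :: --a--▸ m0, --b--▸ m1
  m1 = a.(c.c.0)\{b,c} :: --a--▸ m2
  m2 = (c.c.0)\{b,c} :: deadlocked
LTS(Q): 3 reachable states
  n0 = rec X. b.a.(c.c.0)\{b,c} + a.X + a.X :: --a--▸ n0, --b--▸ n1
  n1 = a.(c.c.0)\{b,c} :: --a--▸ n2
  n2 = (c.c.0)\{b,c} :: deadlocked
Bisimilarity quotient blocks:
  B0 = {m0, n0}
  B1 = {m1, n1}
  B2 = {m2, n2}
m0 ∈ B0, n0 ∈ B0 → same block

P ~ Q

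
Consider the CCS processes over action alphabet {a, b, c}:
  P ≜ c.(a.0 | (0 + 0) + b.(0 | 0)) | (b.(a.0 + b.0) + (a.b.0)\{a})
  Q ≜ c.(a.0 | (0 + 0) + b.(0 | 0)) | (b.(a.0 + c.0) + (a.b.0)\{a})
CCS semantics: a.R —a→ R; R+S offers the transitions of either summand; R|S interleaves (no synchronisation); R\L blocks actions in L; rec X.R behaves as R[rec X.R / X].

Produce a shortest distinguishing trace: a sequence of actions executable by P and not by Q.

P's transition system — 12 states:
  p0 = c.(a.0 | (0 + 0) + b.(0 | 0)) | (b.(a.0 + b.0) + (a.b.0)\{a}) ⊢ -b-> p1, -c-> p2
  p1 = c.(a.0 | (0 + 0) + b.(0 | 0)) | (a.0 + b.0) ⊢ -a-> p3, -b-> p3, -c-> p4
  p2 = (a.0 | (0 + 0) + b.(0 | 0)) | (b.(a.0 + b.0) + (a.b.0)\{a}) ⊢ -a-> p5, -b-> p4, -b-> p6
  p3 = c.(a.0 | (0 + 0) + b.(0 | 0)) | 0 ⊢ -c-> p7
  p4 = (a.0 | (0 + 0) + b.(0 | 0)) | (a.0 + b.0) ⊢ -a-> p7, -a-> p8, -b-> p7, -b-> p9
  p5 = 0 | (0 + 0) | (b.(a.0 + b.0) + (a.b.0)\{a}) ⊢ -b-> p8
  p6 = 0 | 0 | (b.(a.0 + b.0) + (a.b.0)\{a}) ⊢ -b-> p9
  p7 = (a.0 | (0 + 0) + b.(0 | 0)) | 0 ⊢ -a-> p10, -b-> p11
  p8 = 0 | (0 + 0) | (a.0 + b.0) ⊢ -a-> p10, -b-> p10
  p9 = 0 | 0 | (a.0 + b.0) ⊢ -a-> p11, -b-> p11
  p10 = 0 | (0 + 0) | 0 ⊢ ·
  p11 = 0 | 0 | 0 ⊢ ·
Q's transition system — 12 states:
  q0 = c.(a.0 | (0 + 0) + b.(0 | 0)) | (b.(a.0 + c.0) + (a.b.0)\{a}) ⊢ -b-> q1, -c-> q2
  q1 = c.(a.0 | (0 + 0) + b.(0 | 0)) | (a.0 + c.0) ⊢ -a-> q3, -c-> q3, -c-> q4
  q2 = (a.0 | (0 + 0) + b.(0 | 0)) | (b.(a.0 + c.0) + (a.b.0)\{a}) ⊢ -a-> q5, -b-> q4, -b-> q6
  q3 = c.(a.0 | (0 + 0) + b.(0 | 0)) | 0 ⊢ -c-> q7
  q4 = (a.0 | (0 + 0) + b.(0 | 0)) | (a.0 + c.0) ⊢ -a-> q7, -a-> q8, -b-> q9, -c-> q7
  q5 = 0 | (0 + 0) | (b.(a.0 + c.0) + (a.b.0)\{a}) ⊢ -b-> q8
  q6 = 0 | 0 | (b.(a.0 + c.0) + (a.b.0)\{a}) ⊢ -b-> q9
  q7 = (a.0 | (0 + 0) + b.(0 | 0)) | 0 ⊢ -a-> q10, -b-> q11
  q8 = 0 | (0 + 0) | (a.0 + c.0) ⊢ -a-> q10, -c-> q10
  q9 = 0 | 0 | (a.0 + c.0) ⊢ -a-> q11, -c-> q11
  q10 = 0 | (0 + 0) | 0 ⊢ ·
  q11 = 0 | 0 | 0 ⊢ ·
Run σ = ⟨bb⟩ on P: start {p0}
  step 1 (b): {p1}
  step 2 (b): {p3}
  P completes σ.
Run σ = ⟨bb⟩ on Q: start {q0}
  step 1 (b): {q1}
  step 2 (b): no successor for Q

bb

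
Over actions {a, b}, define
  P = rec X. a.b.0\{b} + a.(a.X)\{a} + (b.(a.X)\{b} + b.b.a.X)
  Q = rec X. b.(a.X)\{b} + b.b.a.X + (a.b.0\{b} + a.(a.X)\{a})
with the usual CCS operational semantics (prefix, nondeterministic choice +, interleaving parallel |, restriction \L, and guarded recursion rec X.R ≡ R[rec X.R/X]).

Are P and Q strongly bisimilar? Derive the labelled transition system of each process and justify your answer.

LTS(P): 10 reachable states
  s0 = rec X. a.b.0\{b} + a.(a.X)\{a} + (b.(a.X)\{b} + b.b.a.X) has moves --a--▸ s1, --a--▸ s2, --b--▸ s3, --b--▸ s4
  s1 = (a.(rec X. a.b.0\{b} + a.(a.X)\{a} + (b.(a.X)\{b} + b.b.a.X)))\{a} has moves deadlocked
  s2 = b.0\{b} has moves --b--▸ s5
  s3 = (a.(rec X. a.b.0\{b} + a.(a.X)\{a} + (b.(a.X)\{b} + b.b.a.X)))\{b} has moves --a--▸ s6
  s4 = b.a.(rec X. a.b.0\{b} + a.(a.X)\{a} + (b.(a.X)\{b} + b.b.a.X)) has moves --b--▸ s7
  s5 = 0\{b} has moves deadlocked
  s6 = (rec X. a.b.0\{b} + a.(a.X)\{a} + (b.(a.X)\{b} + b.b.a.X))\{b} has moves --a--▸ s8, --a--▸ s9
  s7 = a.(rec X. a.b.0\{b} + a.(a.X)\{a} + (b.(a.X)\{b} + b.b.a.X)) has moves --a--▸ s0
  s8 = (a.(rec X. a.b.0\{b} + a.(a.X)\{a} + (b.(a.X)\{b} + b.b.a.X)))\{a}\{b} has moves deadlocked
  s9 = (b.0\{b})\{b} has moves deadlocked
LTS(Q): 10 reachable states
  t0 = rec X. b.(a.X)\{b} + b.b.a.X + (a.b.0\{b} + a.(a.X)\{a}) has moves --a--▸ t1, --a--▸ t2, --b--▸ t3, --b--▸ t4
  t1 = (a.(rec X. b.(a.X)\{b} + b.b.a.X + (a.b.0\{b} + a.(a.X)\{a})))\{a} has moves deadlocked
  t2 = b.0\{b} has moves --b--▸ t5
  t3 = (a.(rec X. b.(a.X)\{b} + b.b.a.X + (a.b.0\{b} + a.(a.X)\{a})))\{b} has moves --a--▸ t6
  t4 = b.a.(rec X. b.(a.X)\{b} + b.b.a.X + (a.b.0\{b} + a.(a.X)\{a})) has moves --b--▸ t7
  t5 = 0\{b} has moves deadlocked
  t6 = (rec X. b.(a.X)\{b} + b.b.a.X + (a.b.0\{b} + a.(a.X)\{a}))\{b} has moves --a--▸ t8, --a--▸ t9
  t7 = a.(rec X. b.(a.X)\{b} + b.b.a.X + (a.b.0\{b} + a.(a.X)\{a})) has moves --a--▸ t0
  t8 = (a.(rec X. b.(a.X)\{b} + b.b.a.X + (a.b.0\{b} + a.(a.X)\{a})))\{a}\{b} has moves deadlocked
  t9 = (b.0\{b})\{b} has moves deadlocked
Partition-refinement fixed point:
  B0 = {s0, t0}
  B1 = {s2, t2}
  B2 = {s1, s5, s8, s9, t1, t5, t8, t9}
  B3 = {s4, t4}
  B4 = {s7, t7}
  B5 = {s3, t3}
  B6 = {s6, t6}
s0 ∈ B0, t0 ∈ B0 → same block

P ~ Q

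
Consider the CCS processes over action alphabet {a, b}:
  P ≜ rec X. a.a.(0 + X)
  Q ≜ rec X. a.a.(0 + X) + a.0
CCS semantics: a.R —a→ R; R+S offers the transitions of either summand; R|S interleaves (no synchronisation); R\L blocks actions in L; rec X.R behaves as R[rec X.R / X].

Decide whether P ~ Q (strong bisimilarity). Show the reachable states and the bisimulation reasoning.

not bisimilar

LTS(P): 3 reachable states
  m0 = rec X. a.a.(0 + X) → —a→ m1
  m1 = a.(0 + (rec X. a.a.(0 + X))) → —a→ m2
  m2 = 0 + (rec X. a.a.(0 + X)) → —a→ m1
LTS(Q): 4 reachable states
  n0 = rec X. a.a.(0 + X) + a.0 → —a→ n1, —a→ n2
  n1 = 0 → ∅
  n2 = a.(0 + (rec X. a.a.(0 + X) + a.0)) → —a→ n3
  n3 = 0 + (rec X. a.a.(0 + X) + a.0) → —a→ n1, —a→ n2
Coarsest stable partition (strong bisimilarity classes):
  B0 = {m0, m1, m2}
  B1 = {n0, n3}
  B2 = {n1}
  B3 = {n2}
m0 ∈ B0, n0 ∈ B1 → different blocks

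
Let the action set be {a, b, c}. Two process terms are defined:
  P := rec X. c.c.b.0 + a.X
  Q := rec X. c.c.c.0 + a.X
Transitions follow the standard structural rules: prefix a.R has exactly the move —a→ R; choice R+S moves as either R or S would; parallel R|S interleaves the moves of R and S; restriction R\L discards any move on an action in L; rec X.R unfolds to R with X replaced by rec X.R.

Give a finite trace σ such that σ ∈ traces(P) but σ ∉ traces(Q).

ccb

Reachable graph of P (4 states):
  p0 = rec X. c.c.b.0 + a.X | -a-> p0, -c-> p1
  p1 = c.b.0 | -c-> p2
  p2 = b.0 | -b-> p3
  p3 = 0 | (no moves)
Reachable graph of Q (4 states):
  q0 = rec X. c.c.c.0 + a.X | -a-> q0, -c-> q1
  q1 = c.c.0 | -c-> q2
  q2 = c.0 | -c-> q3
  q3 = 0 | (no moves)
Trace ⟨ccb⟩ through P, begin at {p0}:
  step 1 (c): {p1}
  step 2 (c): {p2}
  step 3 (b): {p3}
  — P admits the full trace.
Trace ⟨ccb⟩ through Q, begin at {q0}:
  step 1 (c): {q1}
  step 2 (c): {q2}
  step 3 (b): ∅  — Q cannot continue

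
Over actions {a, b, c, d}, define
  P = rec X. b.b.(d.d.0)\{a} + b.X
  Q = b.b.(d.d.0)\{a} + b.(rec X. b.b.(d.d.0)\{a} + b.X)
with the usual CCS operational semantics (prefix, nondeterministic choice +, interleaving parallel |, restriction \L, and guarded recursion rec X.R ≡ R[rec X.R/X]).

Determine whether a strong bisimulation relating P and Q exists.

YES

LTS(P): 5 reachable states
  s0 = rec X. b.b.(d.d.0)\{a} + b.X | —b→ s0, —b→ s1
  s1 = b.(d.d.0)\{a} | —b→ s2
  s2 = (d.d.0)\{a} | —d→ s3
  s3 = (d.0)\{a} | —d→ s4
  s4 = 0\{a} | deadlocked
LTS(Q): 6 reachable states
  t0 = b.b.(d.d.0)\{a} + b.(rec X. b.b.(d.d.0)\{a} + b.X) | —b→ t1, —b→ t2
  t1 = b.(d.d.0)\{a} | —b→ t3
  t2 = rec X. b.b.(d.d.0)\{a} + b.X | —b→ t1, —b→ t2
  t3 = (d.d.0)\{a} | —d→ t4
  t4 = (d.0)\{a} | —d→ t5
  t5 = 0\{a} | deadlocked
Coarsest stable partition (strong bisimilarity classes):
  B0 = {s0, t0, t2}
  B1 = {s1, t1}
  B2 = {s2, t3}
  B3 = {s3, t4}
  B4 = {s4, t5}
s0 ∈ B0, t0 ∈ B0 → same block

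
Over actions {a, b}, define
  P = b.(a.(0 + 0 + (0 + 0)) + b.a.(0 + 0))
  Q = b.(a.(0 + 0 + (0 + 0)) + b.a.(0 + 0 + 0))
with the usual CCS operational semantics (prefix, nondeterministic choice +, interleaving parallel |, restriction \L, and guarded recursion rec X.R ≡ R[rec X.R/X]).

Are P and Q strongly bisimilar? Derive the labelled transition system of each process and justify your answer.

YES

Reachable graph of P (5 states):
  u0 = b.(a.(0 + 0 + (0 + 0)) + b.a.(0 + 0)) :: ··b··> u1
  u1 = a.(0 + 0 + (0 + 0)) + b.a.(0 + 0) :: ··a··> u2, ··b··> u3
  u2 = 0 + 0 + (0 + 0) :: ·
  u3 = a.(0 + 0) :: ··a··> u4
  u4 = 0 + 0 :: ·
Reachable graph of Q (5 states):
  v0 = b.(a.(0 + 0 + (0 + 0)) + b.a.(0 + 0 + 0)) :: ··b··> v1
  v1 = a.(0 + 0 + (0 + 0)) + b.a.(0 + 0 + 0) :: ··a··> v2, ··b··> v3
  v2 = 0 + 0 + (0 + 0) :: ·
  v3 = a.(0 + 0 + 0) :: ··a··> v4
  v4 = 0 + 0 + 0 :: ·
Bisimilarity quotient blocks:
  B0 = {u0, v0}
  B1 = {u1, v1}
  B2 = {u2, u4, v2, v4}
  B3 = {u3, v3}
u0 ∈ B0, v0 ∈ B0 → same block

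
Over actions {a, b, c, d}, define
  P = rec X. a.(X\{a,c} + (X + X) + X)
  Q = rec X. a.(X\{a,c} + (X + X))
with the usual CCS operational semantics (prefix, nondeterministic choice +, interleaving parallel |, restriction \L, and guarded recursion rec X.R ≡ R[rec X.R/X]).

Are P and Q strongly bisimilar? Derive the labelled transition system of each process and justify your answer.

bisimilar

Reachable graph of P (2 states):
  s0 = rec X. a.(X\{a,c} + (X + X) + X) has moves =a=> s1
  s1 = (rec X. a.(X\{a,c} + (X + X) + X))\{a,c} + ((rec X. a.(X\{a,c} + (X + X) + X)) + (rec X. a.(X\{a,c} + (X + X) + X))) + (rec X. a.(X\{a,c} + (X + X) + X)) has moves =a=> s1
Reachable graph of Q (2 states):
  t0 = rec X. a.(X\{a,c} + (X + X)) has moves =a=> t1
  t1 = (rec X. a.(X\{a,c} + (X + X)))\{a,c} + ((rec X. a.(X\{a,c} + (X + X))) + (rec X. a.(X\{a,c} + (X + X)))) has moves =a=> t1
Bisimilarity quotient blocks:
  B0 = {s0, s1, t0, t1}
s0 ∈ B0, t0 ∈ B0 → same block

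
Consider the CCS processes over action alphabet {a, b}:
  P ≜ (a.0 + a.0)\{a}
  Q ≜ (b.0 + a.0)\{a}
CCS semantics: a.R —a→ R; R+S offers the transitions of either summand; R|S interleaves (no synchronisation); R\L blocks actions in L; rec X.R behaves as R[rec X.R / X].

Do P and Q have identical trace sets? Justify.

Reachable graph of P (1 states):
  s0 = (a.0 + a.0)\{a} → ∅
Reachable graph of Q (2 states):
  t0 = (b.0 + a.0)\{a} → ··b··> t1
  t1 = 0\{a} → ∅
Run σ = ⟨b⟩ on Q: start {t0}
  step 1 (b): {t1}
  ✓ Q
Run σ = ⟨b⟩ on P: start {s0}
  step 1 (b): no successor for P

trace-distinct — witness ⟨b⟩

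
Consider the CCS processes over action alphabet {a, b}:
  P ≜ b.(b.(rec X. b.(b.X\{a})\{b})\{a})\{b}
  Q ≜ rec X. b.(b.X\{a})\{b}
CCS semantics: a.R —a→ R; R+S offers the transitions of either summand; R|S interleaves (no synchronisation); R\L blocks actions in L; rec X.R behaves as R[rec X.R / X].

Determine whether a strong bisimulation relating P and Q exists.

P's transition system — 2 states:
  p0 = b.(b.(rec X. b.(b.X\{a})\{b})\{a})\{b} → ··b··> p1
  p1 = (b.(rec X. b.(b.X\{a})\{b})\{a})\{b} → (no moves)
Q's transition system — 2 states:
  q0 = rec X. b.(b.X\{a})\{b} → ··b··> q1
  q1 = (b.(rec X. b.(b.X\{a})\{b})\{a})\{b} → (no moves)
Coarsest stable partition (strong bisimilarity classes):
  B0 = {p0, q0}
  B1 = {p1, q1}
p0 ∈ B0, q0 ∈ B0 → same block

P ~ Q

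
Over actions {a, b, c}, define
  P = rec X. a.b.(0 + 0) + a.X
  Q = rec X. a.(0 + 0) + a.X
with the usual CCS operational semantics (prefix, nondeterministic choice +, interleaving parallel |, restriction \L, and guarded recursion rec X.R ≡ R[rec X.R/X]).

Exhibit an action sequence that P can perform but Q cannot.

Reachable graph of P (3 states):
  m0 = rec X. a.b.(0 + 0) + a.X | -a-> m0, -a-> m1
  m1 = b.(0 + 0) | -b-> m2
  m2 = 0 + 0 | stopped
Reachable graph of Q (2 states):
  n0 = rec X. a.(0 + 0) + a.X | -a-> n0, -a-> n1
  n1 = 0 + 0 | stopped
Run σ = ⟨ab⟩ on P: start {m0}
  after a @ step 1: {m0, m1}
  after b @ step 2: {m2}
  P completes σ.
Run σ = ⟨ab⟩ on Q: start {n0}
  after a @ step 1: {n0, n1}
  after b @ step 2: no successor for Q

ab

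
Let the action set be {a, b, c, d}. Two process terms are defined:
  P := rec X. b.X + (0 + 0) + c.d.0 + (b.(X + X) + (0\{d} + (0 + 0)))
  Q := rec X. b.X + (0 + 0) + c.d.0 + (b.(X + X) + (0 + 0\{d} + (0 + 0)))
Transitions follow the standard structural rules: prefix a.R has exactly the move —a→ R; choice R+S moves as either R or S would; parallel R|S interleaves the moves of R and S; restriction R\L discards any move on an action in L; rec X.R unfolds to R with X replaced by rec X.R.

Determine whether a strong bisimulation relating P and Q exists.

P's transition system — 4 states:
  m0 = rec X. b.X + (0 + 0) + c.d.0 + (b.(X + X) + (0\{d} + (0 + 0))) ⊢ -b-> m0, -b-> m1, -c-> m2
  m1 = (rec X. b.X + (0 + 0) + c.d.0 + (b.(X + X) + (0\{d} + (0 + 0)))) + (rec X. b.X + (0 + 0) + c.d.0 + (b.(X + X) + (0\{d} + (0 + 0)))) ⊢ -b-> m0, -b-> m1, -c-> m2
  m2 = d.0 ⊢ -d-> m3
  m3 = 0 ⊢ ∅
Q's transition system — 4 states:
  n0 = rec X. b.X + (0 + 0) + c.d.0 + (b.(X + X) + (0 + 0\{d} + (0 + 0))) ⊢ -b-> n0, -b-> n1, -c-> n2
  n1 = (rec X. b.X + (0 + 0) + c.d.0 + (b.(X + X) + (0 + 0\{d} + (0 + 0)))) + (rec X. b.X + (0 + 0) + c.d.0 + (b.(X + X) + (0 + 0\{d} + (0 + 0)))) ⊢ -b-> n0, -b-> n1, -c-> n2
  n2 = d.0 ⊢ -d-> n3
  n3 = 0 ⊢ ∅
Partition-refinement fixed point:
  B0 = {m0, m1, n0, n1}
  B1 = {m2, n2}
  B2 = {m3, n3}
m0 ∈ B0, n0 ∈ B0 → same block

YES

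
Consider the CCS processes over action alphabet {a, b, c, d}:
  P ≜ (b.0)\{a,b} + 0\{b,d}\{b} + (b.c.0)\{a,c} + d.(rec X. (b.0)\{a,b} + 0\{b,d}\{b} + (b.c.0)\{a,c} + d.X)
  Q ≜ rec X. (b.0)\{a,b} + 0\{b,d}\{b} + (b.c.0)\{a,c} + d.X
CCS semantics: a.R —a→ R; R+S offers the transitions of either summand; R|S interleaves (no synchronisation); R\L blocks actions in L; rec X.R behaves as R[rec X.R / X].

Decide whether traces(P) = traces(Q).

Reachable graph of P (3 states):
  u0 = (b.0)\{a,b} + 0\{b,d}\{b} + (b.c.0)\{a,c} + d.(rec X. (b.0)\{a,b} + 0\{b,d}\{b} + (b.c.0)\{a,c} + d.X) :: —b→ u1, —d→ u2
  u1 = (c.0)\{a,c} :: ∅
  u2 = rec X. (b.0)\{a,b} + 0\{b,d}\{b} + (b.c.0)\{a,c} + d.X :: —b→ u1, —d→ u2
Reachable graph of Q (2 states):
  v0 = rec X. (b.0)\{a,b} + 0\{b,d}\{b} + (b.c.0)\{a,c} + d.X :: —b→ v1, —d→ v0
  v1 = (c.0)\{a,c} :: ∅
Bisimilarity quotient blocks:
  B0 = {u0, u2, v0}
  B1 = {u1, v1}
u0 ∈ B0, v0 ∈ B0 → same block
Bisimilar ⇒ trace-equivalent.

YES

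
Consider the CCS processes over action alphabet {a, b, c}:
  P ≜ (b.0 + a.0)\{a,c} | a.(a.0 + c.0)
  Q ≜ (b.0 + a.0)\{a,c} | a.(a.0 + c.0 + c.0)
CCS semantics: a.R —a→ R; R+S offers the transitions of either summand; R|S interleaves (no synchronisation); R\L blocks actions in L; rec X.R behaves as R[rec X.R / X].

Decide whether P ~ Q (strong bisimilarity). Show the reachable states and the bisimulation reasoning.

Reachable graph of P (6 states):
  m0 = (b.0 + a.0)\{a,c} | a.(a.0 + c.0) has moves -a-> m1, -b-> m2
  m1 = (b.0 + a.0)\{a,c} | (a.0 + c.0) has moves -a-> m3, -b-> m4, -c-> m3
  m2 = 0\{a,c} | a.(a.0 + c.0) has moves -a-> m4
  m3 = (b.0 + a.0)\{a,c} | 0 has moves -b-> m5
  m4 = 0\{a,c} | (a.0 + c.0) has moves -a-> m5, -c-> m5
  m5 = 0\{a,c} | 0 has moves (no moves)
Reachable graph of Q (6 states):
  n0 = (b.0 + a.0)\{a,c} | a.(a.0 + c.0 + c.0) has moves -a-> n1, -b-> n2
  n1 = (b.0 + a.0)\{a,c} | (a.0 + c.0 + c.0) has moves -a-> n3, -b-> n4, -c-> n3
  n2 = 0\{a,c} | a.(a.0 + c.0 + c.0) has moves -a-> n4
  n3 = (b.0 + a.0)\{a,c} | 0 has moves -b-> n5
  n4 = 0\{a,c} | (a.0 + c.0 + c.0) has moves -a-> n5, -c-> n5
  n5 = 0\{a,c} | 0 has moves (no moves)
Partition-refinement fixed point:
  B0 = {m0, n0}
  B1 = {m2, n2}
  B2 = {m4, n4}
  B3 = {m5, n5}
  B4 = {m1, n1}
  B5 = {m3, n3}
m0 ∈ B0, n0 ∈ B0 → same block

bisimilar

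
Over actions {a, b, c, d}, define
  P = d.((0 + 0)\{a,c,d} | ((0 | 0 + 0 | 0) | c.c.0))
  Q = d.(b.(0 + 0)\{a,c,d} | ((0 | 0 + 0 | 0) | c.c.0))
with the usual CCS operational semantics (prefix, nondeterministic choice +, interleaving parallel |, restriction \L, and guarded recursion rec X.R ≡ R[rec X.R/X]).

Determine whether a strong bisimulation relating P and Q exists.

P ≁ Q

P's transition system — 4 states:
  s0 = d.((0 + 0)\{a,c,d} | ((0 | 0 + 0 | 0) | c.c.0)) has moves —d→ s1
  s1 = (0 + 0)\{a,c,d} | ((0 | 0 + 0 | 0) | c.c.0) has moves —c→ s2
  s2 = (0 + 0)\{a,c,d} | ((0 | 0 + 0 | 0) | c.0) has moves —c→ s3
  s3 = (0 + 0)\{a,c,d} | ((0 | 0 + 0 | 0) | 0) has moves ·
Q's transition system — 7 states:
  t0 = d.(b.(0 + 0)\{a,c,d} | ((0 | 0 + 0 | 0) | c.c.0)) has moves —d→ t1
  t1 = b.(0 + 0)\{a,c,d} | ((0 | 0 + 0 | 0) | c.c.0) has moves —b→ t2, —c→ t3
  t2 = (0 + 0)\{a,c,d} | ((0 | 0 + 0 | 0) | c.c.0) has moves —c→ t4
  t3 = b.(0 + 0)\{a,c,d} | ((0 | 0 + 0 | 0) | c.0) has moves —b→ t4, —c→ t5
  t4 = (0 + 0)\{a,c,d} | ((0 | 0 + 0 | 0) | c.0) has moves —c→ t6
  t5 = b.(0 + 0)\{a,c,d} | ((0 | 0 + 0 | 0) | 0) has moves —b→ t6
  t6 = (0 + 0)\{a,c,d} | ((0 | 0 + 0 | 0) | 0) has moves ·
Partition-refinement fixed point:
  B0 = {s0}
  B1 = {s1, t2}
  B2 = {s2, t4}
  B3 = {s3, t6}
  B4 = {t0}
  B5 = {t1}
  B6 = {t3}
  B7 = {t5}
s0 ∈ B0, t0 ∈ B4 → different blocks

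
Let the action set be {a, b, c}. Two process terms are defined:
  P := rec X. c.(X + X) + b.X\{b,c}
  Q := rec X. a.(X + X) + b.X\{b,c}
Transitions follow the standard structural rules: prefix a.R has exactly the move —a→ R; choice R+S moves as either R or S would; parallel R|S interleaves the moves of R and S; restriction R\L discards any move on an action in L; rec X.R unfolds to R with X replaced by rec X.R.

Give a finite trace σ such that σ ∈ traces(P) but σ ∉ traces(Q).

c

P's transition system — 3 states:
  p0 = rec X. c.(X + X) + b.X\{b,c} has moves —b→ p1, —c→ p2
  p1 = (rec X. c.(X + X) + b.X\{b,c})\{b,c} has moves ∅
  p2 = (rec X. c.(X + X) + b.X\{b,c}) + (rec X. c.(X + X) + b.X\{b,c}) has moves —b→ p1, —c→ p2
Q's transition system — 4 states:
  q0 = rec X. a.(X + X) + b.X\{b,c} has moves —a→ q1, —b→ q2
  q1 = (rec X. a.(X + X) + b.X\{b,c}) + (rec X. a.(X + X) + b.X\{b,c}) has moves —a→ q1, —b→ q2
  q2 = (rec X. a.(X + X) + b.X\{b,c})\{b,c} has moves —a→ q3
  q3 = ((rec X. a.(X + X) + b.X\{b,c}) + (rec X. a.(X + X) + b.X\{b,c}))\{b,c} has moves —a→ q3
Executing c from P (initial set {p0}):
  step 1 (c): {p2}
  ✓ P
Executing c from Q (initial set {q0}):
  step 1 (c): no successor for Q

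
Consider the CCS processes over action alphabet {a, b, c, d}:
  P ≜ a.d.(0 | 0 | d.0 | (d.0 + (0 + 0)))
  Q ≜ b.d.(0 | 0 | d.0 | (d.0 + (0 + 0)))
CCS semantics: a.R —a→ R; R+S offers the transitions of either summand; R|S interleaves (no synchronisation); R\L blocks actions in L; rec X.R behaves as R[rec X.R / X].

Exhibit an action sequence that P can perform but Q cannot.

a

P's transition system — 6 states:
  u0 = a.d.(0 | 0 | d.0 | (d.0 + (0 + 0))) → ··a··> u1
  u1 = d.(0 | 0 | d.0 | (d.0 + (0 + 0))) → ··d··> u2
  u2 = 0 | 0 | d.0 | (d.0 + (0 + 0)) → ··d··> u3, ··d··> u4
  u3 = 0 | 0 | 0 | (d.0 + (0 + 0)) → ··d··> u5
  u4 = 0 | 0 | d.0 | 0 → ··d··> u5
  u5 = 0 | 0 | 0 | 0 → (no moves)
Q's transition system — 6 states:
  v0 = b.d.(0 | 0 | d.0 | (d.0 + (0 + 0))) → ··b··> v1
  v1 = d.(0 | 0 | d.0 | (d.0 + (0 + 0))) → ··d··> v2
  v2 = 0 | 0 | d.0 | (d.0 + (0 + 0)) → ··d··> v3, ··d··> v4
  v3 = 0 | 0 | 0 | (d.0 + (0 + 0)) → ··d··> v5
  v4 = 0 | 0 | d.0 | 0 → ··d··> v5
  v5 = 0 | 0 | 0 | 0 → (no moves)
Executing a from P (initial set {u0}):
  [1] a ⇒ {u1}
  — P admits the full trace.
Executing a from Q (initial set {v0}):
  [1] a ⇒ ∅ (Q stuck)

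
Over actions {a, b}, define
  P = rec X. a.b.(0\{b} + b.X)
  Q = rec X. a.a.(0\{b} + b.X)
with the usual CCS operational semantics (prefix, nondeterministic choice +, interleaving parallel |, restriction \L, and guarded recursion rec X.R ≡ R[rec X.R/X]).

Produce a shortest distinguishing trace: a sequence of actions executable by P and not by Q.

ab

Reachable graph of P (3 states):
  m0 = rec X. a.b.(0\{b} + b.X) :: --a--▸ m1
  m1 = b.(0\{b} + b.(rec X. a.b.(0\{b} + b.X))) :: --b--▸ m2
  m2 = 0\{b} + b.(rec X. a.b.(0\{b} + b.X)) :: --b--▸ m0
Reachable graph of Q (3 states):
  n0 = rec X. a.a.(0\{b} + b.X) :: --a--▸ n1
  n1 = a.(0\{b} + b.(rec X. a.a.(0\{b} + b.X))) :: --a--▸ n2
  n2 = 0\{b} + b.(rec X. a.a.(0\{b} + b.X)) :: --b--▸ n0
Executing ab from P (initial set {m0}):
  after a @ step 1: {m1}
  after b @ step 2: {m2}
  — P admits the full trace.
Executing ab from Q (initial set {n0}):
  after a @ step 1: {n1}
  after b @ step 2: ∅ (Q stuck)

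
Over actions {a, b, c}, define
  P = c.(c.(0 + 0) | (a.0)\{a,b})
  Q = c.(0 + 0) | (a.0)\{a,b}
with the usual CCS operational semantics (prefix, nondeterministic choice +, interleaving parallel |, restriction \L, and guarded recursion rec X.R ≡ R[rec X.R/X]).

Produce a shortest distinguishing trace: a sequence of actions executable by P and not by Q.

cc

Reachable graph of P (3 states):
  u0 = c.(c.(0 + 0) | (a.0)\{a,b}) → =c=> u1
  u1 = c.(0 + 0) | (a.0)\{a,b} → =c=> u2
  u2 = (0 + 0) | (a.0)\{a,b} → (no moves)
Reachable graph of Q (2 states):
  v0 = c.(0 + 0) | (a.0)\{a,b} → =c=> v1
  v1 = (0 + 0) | (a.0)\{a,b} → (no moves)
Executing cc from P (initial set {u0}):
  [1] c ⇒ {u1}
  [2] c ⇒ {u2}
  ✓ P
Executing cc from Q (initial set {v0}):
  [1] c ⇒ {v1}
  [2] c ⇒ ∅ (Q stuck)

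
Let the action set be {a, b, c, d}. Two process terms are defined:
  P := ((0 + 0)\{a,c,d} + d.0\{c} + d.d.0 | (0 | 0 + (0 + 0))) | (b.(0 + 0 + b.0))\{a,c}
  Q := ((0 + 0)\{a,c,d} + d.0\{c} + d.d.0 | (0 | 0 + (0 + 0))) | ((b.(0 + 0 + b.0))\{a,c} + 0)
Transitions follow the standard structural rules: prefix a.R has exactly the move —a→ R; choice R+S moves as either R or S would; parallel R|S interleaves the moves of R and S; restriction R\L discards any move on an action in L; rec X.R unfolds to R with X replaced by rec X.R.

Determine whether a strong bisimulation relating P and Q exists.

P's transition system — 12 states:
  u0 = ((0 + 0)\{a,c,d} + d.0\{c} + d.d.0 | (0 | 0 + (0 + 0))) | (b.(0 + 0 + b.0))\{a,c} has moves =b=> u1, =d=> u2, =d=> u3
  u1 = ((0 + 0)\{a,c,d} + d.0\{c} + d.d.0 | (0 | 0 + (0 + 0))) | (0 + 0 + b.0)\{a,c} has moves =b=> u4, =d=> u5, =d=> u6
  u2 = 0\{c} | (b.(0 + 0 + b.0))\{a,c} has moves =b=> u5
  u3 = d.0 | (0 | 0 + (0 + 0)) | (b.(0 + 0 + b.0))\{a,c} has moves =b=> u6, =d=> u7
  u4 = ((0 + 0)\{a,c,d} + d.0\{c} + d.d.0 | (0 | 0 + (0 + 0))) | 0\{a,c} has moves =d=> u8, =d=> u9
  u5 = 0\{c} | (0 + 0 + b.0)\{a,c} has moves =b=> u8
  u6 = d.0 | (0 | 0 + (0 + 0)) | (0 + 0 + b.0)\{a,c} has moves =b=> u9, =d=> u10
  u7 = 0 | (0 | 0 + (0 + 0)) | (b.(0 + 0 + b.0))\{a,c} has moves =b=> u10
  u8 = 0\{c} | 0\{a,c} has moves ·
  u9 = d.0 | (0 | 0 + (0 + 0)) | 0\{a,c} has moves =d=> u11
  u10 = 0 | (0 | 0 + (0 + 0)) | (0 + 0 + b.0)\{a,c} has moves =b=> u11
  u11 = 0 | (0 | 0 + (0 + 0)) | 0\{a,c} has moves ·
Q's transition system — 12 states:
  v0 = ((0 + 0)\{a,c,d} + d.0\{c} + d.d.0 | (0 | 0 + (0 + 0))) | ((b.(0 + 0 + b.0))\{a,c} + 0) has moves =b=> v1, =d=> v2, =d=> v3
  v1 = ((0 + 0)\{a,c,d} + d.0\{c} + d.d.0 | (0 | 0 + (0 + 0))) | (0 + 0 + b.0)\{a,c} has moves =b=> v4, =d=> v5, =d=> v6
  v2 = 0\{c} | ((b.(0 + 0 + b.0))\{a,c} + 0) has moves =b=> v5
  v3 = d.0 | (0 | 0 + (0 + 0)) | ((b.(0 + 0 + b.0))\{a,c} + 0) has moves =b=> v6, =d=> v7
  v4 = ((0 + 0)\{a,c,d} + d.0\{c} + d.d.0 | (0 | 0 + (0 + 0))) | 0\{a,c} has moves =d=> v8, =d=> v9
  v5 = 0\{c} | (0 + 0 + b.0)\{a,c} has moves =b=> v8
  v6 = d.0 | (0 | 0 + (0 + 0)) | (0 + 0 + b.0)\{a,c} has moves =b=> v9, =d=> v10
  v7 = 0 | (0 | 0 + (0 + 0)) | ((b.(0 + 0 + b.0))\{a,c} + 0) has moves =b=> v10
  v8 = 0\{c} | 0\{a,c} has moves ·
  v9 = d.0 | (0 | 0 + (0 + 0)) | 0\{a,c} has moves =d=> v11
  v10 = 0 | (0 | 0 + (0 + 0)) | (0 + 0 + b.0)\{a,c} has moves =b=> v11
  v11 = 0 | (0 | 0 + (0 + 0)) | 0\{a,c} has moves ·
Coarsest stable partition (strong bisimilarity classes):
  B0 = {u0, v0}
  B1 = {u2, u7, v2, v7}
  B2 = {u10, u5, v10, v5}
  B3 = {u11, u8, v11, v8}
  B4 = {u3, v3}
  B5 = {u6, v6}
  B6 = {u9, v9}
  B7 = {u1, v1}
  B8 = {u4, v4}
u0 ∈ B0, v0 ∈ B0 → same block

YES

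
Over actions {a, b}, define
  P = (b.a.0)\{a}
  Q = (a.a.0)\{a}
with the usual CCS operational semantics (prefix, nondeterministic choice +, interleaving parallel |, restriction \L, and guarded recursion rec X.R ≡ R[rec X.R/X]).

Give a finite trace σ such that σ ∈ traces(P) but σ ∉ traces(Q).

b

P's transition system — 2 states:
  u0 = (b.a.0)\{a} ⊢ -b-> u1
  u1 = (a.0)\{a} ⊢ deadlocked
Q's transition system — 1 states:
  v0 = (a.a.0)\{a} ⊢ deadlocked
Executing b from P (initial set {u0}):
  [1] b ⇒ {u1}
  P completes σ.
Executing b from Q (initial set {v0}):
  [1] b ⇒ ∅ (Q stuck)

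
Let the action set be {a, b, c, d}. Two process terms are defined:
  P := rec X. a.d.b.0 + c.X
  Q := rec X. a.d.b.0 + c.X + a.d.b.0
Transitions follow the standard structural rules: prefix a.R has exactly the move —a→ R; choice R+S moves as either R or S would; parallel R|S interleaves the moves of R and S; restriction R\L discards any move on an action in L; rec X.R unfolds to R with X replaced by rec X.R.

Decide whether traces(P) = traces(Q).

traces(P) = traces(Q)

Reachable graph of P (4 states):
  u0 = rec X. a.d.b.0 + c.X :: =a=> u1, =c=> u0
  u1 = d.b.0 :: =d=> u2
  u2 = b.0 :: =b=> u3
  u3 = 0 :: (no moves)
Reachable graph of Q (4 states):
  v0 = rec X. a.d.b.0 + c.X + a.d.b.0 :: =a=> v1, =c=> v0
  v1 = d.b.0 :: =d=> v2
  v2 = b.0 :: =b=> v3
  v3 = 0 :: (no moves)
Bisimilarity quotient blocks:
  B0 = {u0, v0}
  B1 = {u1, v1}
  B2 = {u2, v2}
  B3 = {u3, v3}
u0 ∈ B0, v0 ∈ B0 → same block
Bisimilar ⇒ trace-equivalent.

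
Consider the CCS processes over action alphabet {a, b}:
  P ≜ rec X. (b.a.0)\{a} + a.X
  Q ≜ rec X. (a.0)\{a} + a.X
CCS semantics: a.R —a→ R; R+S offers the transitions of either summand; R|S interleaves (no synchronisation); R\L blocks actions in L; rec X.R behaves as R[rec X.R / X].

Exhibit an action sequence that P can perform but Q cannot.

b

Reachable graph of P (2 states):
  p0 = rec X. (b.a.0)\{a} + a.X ⊢ -a-> p0, -b-> p1
  p1 = (a.0)\{a} ⊢ stopped
Reachable graph of Q (1 states):
  q0 = rec X. (a.0)\{a} + a.X ⊢ -a-> q0
Run σ = ⟨b⟩ on P: start {p0}
  after b @ step 1: {p1}
  P completes σ.
Run σ = ⟨b⟩ on Q: start {q0}
  after b @ step 1: ∅ (Q stuck)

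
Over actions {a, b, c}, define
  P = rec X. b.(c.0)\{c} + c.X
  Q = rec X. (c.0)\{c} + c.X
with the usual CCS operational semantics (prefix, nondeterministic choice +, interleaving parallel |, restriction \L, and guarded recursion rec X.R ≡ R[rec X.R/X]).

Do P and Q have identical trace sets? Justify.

NO — witness ⟨b⟩

LTS(P): 2 reachable states
  p0 = rec X. b.(c.0)\{c} + c.X ⊢ -b-> p1, -c-> p0
  p1 = (c.0)\{c} ⊢ ∅
LTS(Q): 1 reachable states
  q0 = rec X. (c.0)\{c} + c.X ⊢ -c-> q0
Executing b from P (initial set {p0}):
  step 1 (b): {p1}
  ✓ P
Executing b from Q (initial set {q0}):
  step 1 (b): ∅  — Q cannot continue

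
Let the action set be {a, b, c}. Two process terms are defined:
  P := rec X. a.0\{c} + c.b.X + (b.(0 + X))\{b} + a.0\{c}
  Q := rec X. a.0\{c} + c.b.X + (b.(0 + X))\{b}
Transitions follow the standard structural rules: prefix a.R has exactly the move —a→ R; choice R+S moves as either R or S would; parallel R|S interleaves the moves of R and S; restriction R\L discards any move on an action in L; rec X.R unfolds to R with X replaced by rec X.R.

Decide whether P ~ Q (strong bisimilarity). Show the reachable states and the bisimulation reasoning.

bisimilar

Reachable graph of P (3 states):
  s0 = rec X. a.0\{c} + c.b.X + (b.(0 + X))\{b} + a.0\{c} | --a--▸ s1, --c--▸ s2
  s1 = 0\{c} | (no moves)
  s2 = b.(rec X. a.0\{c} + c.b.X + (b.(0 + X))\{b} + a.0\{c}) | --b--▸ s0
Reachable graph of Q (3 states):
  t0 = rec X. a.0\{c} + c.b.X + (b.(0 + X))\{b} | --a--▸ t1, --c--▸ t2
  t1 = 0\{c} | (no moves)
  t2 = b.(rec X. a.0\{c} + c.b.X + (b.(0 + X))\{b}) | --b--▸ t0
Bisimilarity quotient blocks:
  B0 = {s0, t0}
  B1 = {s2, t2}
  B2 = {s1, t1}
s0 ∈ B0, t0 ∈ B0 → same block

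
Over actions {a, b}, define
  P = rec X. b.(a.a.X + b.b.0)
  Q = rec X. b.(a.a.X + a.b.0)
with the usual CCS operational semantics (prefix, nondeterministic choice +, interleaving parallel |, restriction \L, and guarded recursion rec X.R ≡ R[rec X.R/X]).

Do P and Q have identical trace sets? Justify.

traces(P) ≠ traces(Q) — witness ⟨bb⟩

LTS(P): 5 reachable states
  s0 = rec X. b.(a.a.X + b.b.0) → -b-> s1
  s1 = a.a.(rec X. b.(a.a.X + b.b.0)) + b.b.0 → -a-> s2, -b-> s3
  s2 = a.(rec X. b.(a.a.X + b.b.0)) → -a-> s0
  s3 = b.0 → -b-> s4
  s4 = 0 → deadlocked
LTS(Q): 5 reachable states
  t0 = rec X. b.(a.a.X + a.b.0) → -b-> t1
  t1 = a.a.(rec X. b.(a.a.X + a.b.0)) + a.b.0 → -a-> t2, -a-> t3
  t2 = a.(rec X. b.(a.a.X + a.b.0)) → -a-> t0
  t3 = b.0 → -b-> t4
  t4 = 0 → deadlocked
Executing bb from P (initial set {s0}):
  [1] b ⇒ {s1}
  [2] b ⇒ {s3}
  ✓ P
Executing bb from Q (initial set {t0}):
  [1] b ⇒ {t1}
  [2] b ⇒ no successor for Q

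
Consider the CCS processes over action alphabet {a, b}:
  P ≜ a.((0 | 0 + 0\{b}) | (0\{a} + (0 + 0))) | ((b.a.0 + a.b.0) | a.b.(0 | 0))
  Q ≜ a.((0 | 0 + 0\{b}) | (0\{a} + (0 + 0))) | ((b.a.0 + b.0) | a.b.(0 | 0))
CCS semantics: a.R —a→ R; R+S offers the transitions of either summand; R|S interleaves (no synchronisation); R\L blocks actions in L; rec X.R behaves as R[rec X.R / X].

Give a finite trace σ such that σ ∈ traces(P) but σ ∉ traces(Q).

LTS(P): 24 reachable states
  p0 = a.((0 | 0 + 0\{b}) | (0\{a} + (0 + 0))) | ((b.a.0 + a.b.0) | a.b.(0 | 0)) :: =a=> p1, =a=> p2, =a=> p3, =b=> p4
  p1 = (0 | 0 + 0\{b}) | (0\{a} + (0 + 0)) | ((b.a.0 + a.b.0) | a.b.(0 | 0)) :: =a=> p5, =a=> p6, =b=> p7
  p2 = a.((0 | 0 + 0\{b}) | (0\{a} + (0 + 0))) | ((b.a.0 + a.b.0) | b.(0 | 0)) :: =a=> p5, =a=> p8, =b=> p10, =b=> p9
  p3 = a.((0 | 0 + 0\{b}) | (0\{a} + (0 + 0))) | (b.0 | a.b.(0 | 0)) :: =a=> p6, =a=> p8, =b=> p11
  p4 = a.((0 | 0 + 0\{b}) | (0\{a} + (0 + 0))) | (a.0 | a.b.(0 | 0)) :: =a=> p10, =a=> p11, =a=> p7
  p5 = (0 | 0 + 0\{b}) | (0\{a} + (0 + 0)) | ((b.a.0 + a.b.0) | b.(0 | 0)) :: =a=> p12, =b=> p13, =b=> p14
  p6 = (0 | 0 + 0\{b}) | (0\{a} + (0 + 0)) | (b.0 | a.b.(0 | 0)) :: =a=> p12, =b=> p15
  p7 = (0 | 0 + 0\{b}) | (0\{a} + (0 + 0)) | (a.0 | a.b.(0 | 0)) :: =a=> p14, =a=> p15
  p8 = a.((0 | 0 + 0\{b}) | (0\{a} + (0 + 0))) | (b.0 | b.(0 | 0)) :: =a=> p12, =b=> p16, =b=> p17
  p9 = a.((0 | 0 + 0\{b}) | (0\{a} + (0 + 0))) | ((b.a.0 + a.b.0) | (0 | 0)) :: =a=> p13, =a=> p17, =b=> p18
  p10 = a.((0 | 0 + 0\{b}) | (0\{a} + (0 + 0))) | (a.0 | b.(0 | 0)) :: =a=> p14, =a=> p16, =b=> p18
  p11 = a.((0 | 0 + 0\{b}) | (0\{a} + (0 + 0))) | (0 | a.b.(0 | 0)) :: =a=> p15, =a=> p16
  p12 = (0 | 0 + 0\{b}) | (0\{a} + (0 + 0)) | (b.0 | b.(0 | 0)) :: =b=> p19, =b=> p20
  p13 = (0 | 0 + 0\{b}) | (0\{a} + (0 + 0)) | ((b.a.0 + a.b.0) | (0 | 0)) :: =a=> p20, =b=> p21
  p14 = (0 | 0 + 0\{b}) | (0\{a} + (0 + 0)) | (a.0 | b.(0 | 0)) :: =a=> p19, =b=> p21
  p15 = (0 | 0 + 0\{b}) | (0\{a} + (0 + 0)) | (0 | a.b.(0 | 0)) :: =a=> p19
  p16 = a.((0 | 0 + 0\{b}) | (0\{a} + (0 + 0))) | (0 | b.(0 | 0)) :: =a=> p19, =b=> p22
  p17 = a.((0 | 0 + 0\{b}) | (0\{a} + (0 + 0))) | (b.0 | (0 | 0)) :: =a=> p20, =b=> p22
  p18 = a.((0 | 0 + 0\{b}) | (0\{a} + (0 + 0))) | (a.0 | (0 | 0)) :: =a=> p21, =a=> p22
  p19 = (0 | 0 + 0\{b}) | (0\{a} + (0 + 0)) | (0 | b.(0 | 0)) :: =b=> p23
  p20 = (0 | 0 + 0\{b}) | (0\{a} + (0 + 0)) | (b.0 | (0 | 0)) :: =b=> p23
  p21 = (0 | 0 + 0\{b}) | (0\{a} + (0 + 0)) | (a.0 | (0 | 0)) :: =a=> p23
  p22 = a.((0 | 0 + 0\{b}) | (0\{a} + (0 + 0))) | (0 | (0 | 0)) :: =a=> p23
  p23 = (0 | 0 + 0\{b}) | (0\{a} + (0 + 0)) | (0 | (0 | 0)) :: ·
LTS(Q): 18 reachable states
  q0 = a.((0 | 0 + 0\{b}) | (0\{a} + (0 + 0))) | ((b.a.0 + b.0) | a.b.(0 | 0)) :: =a=> q1, =a=> q2, =b=> q3, =b=> q4
  q1 = (0 | 0 + 0\{b}) | (0\{a} + (0 + 0)) | ((b.a.0 + b.0) | a.b.(0 | 0)) :: =a=> q5, =b=> q6, =b=> q7
  q2 = a.((0 | 0 + 0\{b}) | (0\{a} + (0 + 0))) | ((b.a.0 + b.0) | b.(0 | 0)) :: =a=> q5, =b=> q10, =b=> q8, =b=> q9
  q3 = a.((0 | 0 + 0\{b}) | (0\{a} + (0 + 0))) | (0 | a.b.(0 | 0)) :: =a=> q6, =a=> q9
  q4 = a.((0 | 0 + 0\{b}) | (0\{a} + (0 + 0))) | (a.0 | a.b.(0 | 0)) :: =a=> q10, =a=> q3, =a=> q7
  q5 = (0 | 0 + 0\{b}) | (0\{a} + (0 + 0)) | ((b.a.0 + b.0) | b.(0 | 0)) :: =b=> q11, =b=> q12, =b=> q13
  q6 = (0 | 0 + 0\{b}) | (0\{a} + (0 + 0)) | (0 | a.b.(0 | 0)) :: =a=> q12
  q7 = (0 | 0 + 0\{b}) | (0\{a} + (0 + 0)) | (a.0 | a.b.(0 | 0)) :: =a=> q13, =a=> q6
  q8 = a.((0 | 0 + 0\{b}) | (0\{a} + (0 + 0))) | ((b.a.0 + b.0) | (0 | 0)) :: =a=> q11, =b=> q14, =b=> q15
  q9 = a.((0 | 0 + 0\{b}) | (0\{a} + (0 + 0))) | (0 | b.(0 | 0)) :: =a=> q12, =b=> q14
  q10 = a.((0 | 0 + 0\{b}) | (0\{a} + (0 + 0))) | (a.0 | b.(0 | 0)) :: =a=> q13, =a=> q9, =b=> q15
  q11 = (0 | 0 + 0\{b}) | (0\{a} + (0 + 0)) | ((b.a.0 + b.0) | (0 | 0)) :: =b=> q16, =b=> q17
  q12 = (0 | 0 + 0\{b}) | (0\{a} + (0 + 0)) | (0 | b.(0 | 0)) :: =b=> q16
  q13 = (0 | 0 + 0\{b}) | (0\{a} + (0 + 0)) | (a.0 | b.(0 | 0)) :: =a=> q12, =b=> q17
  q14 = a.((0 | 0 + 0\{b}) | (0\{a} + (0 + 0))) | (0 | (0 | 0)) :: =a=> q16
  q15 = a.((0 | 0 + 0\{b}) | (0\{a} + (0 + 0))) | (a.0 | (0 | 0)) :: =a=> q14, =a=> q17
  q16 = (0 | 0 + 0\{b}) | (0\{a} + (0 + 0)) | (0 | (0 | 0)) :: ·
  q17 = (0 | 0 + 0\{b}) | (0\{a} + (0 + 0)) | (a.0 | (0 | 0)) :: =a=> q16
Run σ = ⟨aaa⟩ on P: start {p0}
  step 1 (a): {p1, p2, p3}
  step 2 (a): {p5, p6, p8}
  step 3 (a): {p12}
  ✓ P
Run σ = ⟨aaa⟩ on Q: start {q0}
  step 1 (a): {q1, q2}
  step 2 (a): {q5}
  step 3 (a): ∅  — Q cannot continue

aaa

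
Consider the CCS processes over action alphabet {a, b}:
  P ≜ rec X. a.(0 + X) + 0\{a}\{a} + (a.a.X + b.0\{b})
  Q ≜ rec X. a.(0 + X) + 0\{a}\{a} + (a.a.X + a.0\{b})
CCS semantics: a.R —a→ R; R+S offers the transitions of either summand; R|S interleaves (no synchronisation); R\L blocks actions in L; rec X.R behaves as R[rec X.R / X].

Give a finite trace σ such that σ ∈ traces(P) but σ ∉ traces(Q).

b

Reachable graph of P (4 states):
  m0 = rec X. a.(0 + X) + 0\{a}\{a} + (a.a.X + b.0\{b}) :: ··a··> m1, ··a··> m2, ··b··> m3
  m1 = 0 + (rec X. a.(0 + X) + 0\{a}\{a} + (a.a.X + b.0\{b})) :: ··a··> m1, ··a··> m2, ··b··> m3
  m2 = a.(rec X. a.(0 + X) + 0\{a}\{a} + (a.a.X + b.0\{b})) :: ··a··> m0
  m3 = 0\{b} :: ∅
Reachable graph of Q (4 states):
  n0 = rec X. a.(0 + X) + 0\{a}\{a} + (a.a.X + a.0\{b}) :: ··a··> n1, ··a··> n2, ··a··> n3
  n1 = 0 + (rec X. a.(0 + X) + 0\{a}\{a} + (a.a.X + a.0\{b})) :: ··a··> n1, ··a··> n2, ··a··> n3
  n2 = 0\{b} :: ∅
  n3 = a.(rec X. a.(0 + X) + 0\{a}\{a} + (a.a.X + a.0\{b})) :: ··a··> n0
Trace ⟨b⟩ through P, begin at {m0}:
  after b @ step 1: {m3}
  ✓ P
Trace ⟨b⟩ through Q, begin at {n0}:
  after b @ step 1: ∅ (Q stuck)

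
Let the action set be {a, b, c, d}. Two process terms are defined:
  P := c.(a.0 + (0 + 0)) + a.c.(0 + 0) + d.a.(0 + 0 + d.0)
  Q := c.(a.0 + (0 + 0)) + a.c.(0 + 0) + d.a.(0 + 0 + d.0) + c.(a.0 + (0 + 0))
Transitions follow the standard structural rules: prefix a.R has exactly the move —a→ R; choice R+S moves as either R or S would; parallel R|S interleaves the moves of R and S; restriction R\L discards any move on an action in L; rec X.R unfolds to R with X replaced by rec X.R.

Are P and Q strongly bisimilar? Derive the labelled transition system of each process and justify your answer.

YES

LTS(P): 7 reachable states
  m0 = c.(a.0 + (0 + 0)) + a.c.(0 + 0) + d.a.(0 + 0 + d.0) has moves --a--▸ m1, --c--▸ m2, --d--▸ m3
  m1 = c.(0 + 0) has moves --c--▸ m4
  m2 = a.0 + (0 + 0) has moves --a--▸ m5
  m3 = a.(0 + 0 + d.0) has moves --a--▸ m6
  m4 = 0 + 0 has moves ∅
  m5 = 0 has moves ∅
  m6 = 0 + 0 + d.0 has moves --d--▸ m5
LTS(Q): 7 reachable states
  n0 = c.(a.0 + (0 + 0)) + a.c.(0 + 0) + d.a.(0 + 0 + d.0) + c.(a.0 + (0 + 0)) has moves --a--▸ n1, --c--▸ n2, --d--▸ n3
  n1 = c.(0 + 0) has moves --c--▸ n4
  n2 = a.0 + (0 + 0) has moves --a--▸ n5
  n3 = a.(0 + 0 + d.0) has moves --a--▸ n6
  n4 = 0 + 0 has moves ∅
  n5 = 0 has moves ∅
  n6 = 0 + 0 + d.0 has moves --d--▸ n5
Bisimilarity quotient blocks:
  B0 = {m0, n0}
  B1 = {m2, n2}
  B2 = {m4, m5, n4, n5}
  B3 = {m1, n1}
  B4 = {m3, n3}
  B5 = {m6, n6}
m0 ∈ B0, n0 ∈ B0 → same block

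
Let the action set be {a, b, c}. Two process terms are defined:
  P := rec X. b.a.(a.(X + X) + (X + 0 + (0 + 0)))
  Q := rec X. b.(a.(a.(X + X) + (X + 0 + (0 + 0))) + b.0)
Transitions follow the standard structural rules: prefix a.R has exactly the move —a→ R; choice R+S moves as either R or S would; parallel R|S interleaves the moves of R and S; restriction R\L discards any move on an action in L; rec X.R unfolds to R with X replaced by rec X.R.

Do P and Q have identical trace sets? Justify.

traces(P) ≠ traces(Q) — witness ⟨bb⟩

LTS(P): 4 reachable states
  p0 = rec X. b.a.(a.(X + X) + (X + 0 + (0 + 0))) | —b→ p1
  p1 = a.(a.((rec X. b.a.(a.(X + X) + (X + 0 + (0 + 0)))) + (rec X. b.a.(a.(X + X) + (X + 0 + (0 + 0))))) + ((rec X. b.a.(a.(X + X) + (X + 0 + (0 + 0)))) + 0 + (0 + 0))) | —a→ p2
  p2 = a.((rec X. b.a.(a.(X + X) + (X + 0 + (0 + 0)))) + (rec X. b.a.(a.(X + X) + (X + 0 + (0 + 0))))) + ((rec X. b.a.(a.(X + X) + (X + 0 + (0 + 0)))) + 0 + (0 + 0)) | —a→ p3, —b→ p1
  p3 = (rec X. b.a.(a.(X + X) + (X + 0 + (0 + 0)))) + (rec X. b.a.(a.(X + X) + (X + 0 + (0 + 0)))) | —b→ p1
LTS(Q): 5 reachable states
  q0 = rec X. b.(a.(a.(X + X) + (X + 0 + (0 + 0))) + b.0) | —b→ q1
  q1 = a.(a.((rec X. b.(a.(a.(X + X) + (X + 0 + (0 + 0))) + b.0)) + (rec X. b.(a.(a.(X + X) + (X + 0 + (0 + 0))) + b.0))) + ((rec X. b.(a.(a.(X + X) + (X + 0 + (0 + 0))) + b.0)) + 0 + (0 + 0))) + b.0 | —a→ q2, —b→ q3
  q2 = a.((rec X. b.(a.(a.(X + X) + (X + 0 + (0 + 0))) + b.0)) + (rec X. b.(a.(a.(X + X) + (X + 0 + (0 + 0))) + b.0))) + ((rec X. b.(a.(a.(X + X) + (X + 0 + (0 + 0))) + b.0)) + 0 + (0 + 0)) | —a→ q4, —b→ q1
  q3 = 0 | ∅
  q4 = (rec X. b.(a.(a.(X + X) + (X + 0 + (0 + 0))) + b.0)) + (rec X. b.(a.(a.(X + X) + (X + 0 + (0 + 0))) + b.0)) | —b→ q1
Run σ = ⟨bb⟩ on Q: start {q0}
  [1] b ⇒ {q1}
  [2] b ⇒ {q3}
  — Q admits the full trace.
Run σ = ⟨bb⟩ on P: start {p0}
  [1] b ⇒ {p1}
  [2] b ⇒ ∅ (P stuck)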